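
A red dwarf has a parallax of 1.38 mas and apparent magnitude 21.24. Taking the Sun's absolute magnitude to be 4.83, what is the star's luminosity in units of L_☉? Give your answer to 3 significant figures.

d = 1/p = 1000/1.38 mas = 724.6 pc
M = m − 5 log₁₀ d + 5 = 21.24 − 5·2.8601 + 5 = 11.939
M − M_☉ = 11.939 − 4.83 = 7.109
L/L_☉ = 10^(−0.4 × 7.109) = 1.433×10^-3

L/L_☉ ≈ 1.43×10^-3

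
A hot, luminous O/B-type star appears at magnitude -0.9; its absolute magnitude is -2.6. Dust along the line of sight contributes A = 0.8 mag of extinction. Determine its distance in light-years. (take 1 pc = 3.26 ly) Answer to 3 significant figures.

d ≈ 49.3 ly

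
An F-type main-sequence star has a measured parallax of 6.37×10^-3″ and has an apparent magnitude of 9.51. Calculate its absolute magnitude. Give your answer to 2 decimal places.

M ≈ 3.53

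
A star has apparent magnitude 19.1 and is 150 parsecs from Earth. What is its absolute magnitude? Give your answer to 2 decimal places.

M ≈ 13.22

5 log₁₀(d/10 pc) = 5 log₁₀(150.0) − 5 = 5.880
M = m − 5 log₁₀(d/10) = 19.1 − 5.880 = 13.220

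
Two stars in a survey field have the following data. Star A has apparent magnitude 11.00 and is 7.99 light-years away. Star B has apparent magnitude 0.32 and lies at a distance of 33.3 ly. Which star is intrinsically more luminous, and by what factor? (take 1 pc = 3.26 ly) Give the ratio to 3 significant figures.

Star B is more luminous, by a factor of 325000.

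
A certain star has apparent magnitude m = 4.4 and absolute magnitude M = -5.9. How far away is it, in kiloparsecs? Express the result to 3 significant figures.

d ≈ 1.15 kpc

μ = m − M = 10.300
m − M = 5 log₁₀ d − 5
log₁₀ d = (m − M)/5 + 1 = 3.0600
d = 10^3.0600 = 1148 pc
= 1.148 kpc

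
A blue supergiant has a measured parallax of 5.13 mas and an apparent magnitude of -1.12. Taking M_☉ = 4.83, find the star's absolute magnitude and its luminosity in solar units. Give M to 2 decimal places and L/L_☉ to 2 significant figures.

d = 1/p = 1000/5.13 mas = 194.9 pc
M = m − 5 log₁₀ d + 5 = -1.12 − 5·2.2899 + 5 = -7.569
M − M_☉ = -7.569 − 4.83 = -12.399
L/L_☉ = 10^(−0.4 × -12.399) = 91150

M ≈ -7.57; L/L_☉ ≈ 91000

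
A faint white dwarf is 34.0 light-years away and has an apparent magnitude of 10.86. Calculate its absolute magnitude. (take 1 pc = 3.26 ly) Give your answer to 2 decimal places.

d = 34.0 ly / 3.26 = 10.43 pc
5 log₁₀(d/10 pc) = 5 log₁₀(10.43) − 5 = 0.091
M = m − 5 log₁₀(d/10) = 10.86 − 0.091 = 10.769

M ≈ 10.77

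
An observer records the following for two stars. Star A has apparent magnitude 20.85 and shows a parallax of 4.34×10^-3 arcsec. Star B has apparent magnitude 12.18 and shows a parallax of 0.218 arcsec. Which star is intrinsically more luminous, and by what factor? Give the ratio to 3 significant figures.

Star A: d = 1/p = 1/4.34×10^-3″ = 230.4 pc
Star A: M = m − 5 log₁₀ d + 5 = 20.85 − 5·2.3625 + 5 = 14.037
Star B: d = 1/p = 1/0.218″ = 4.587 pc
Star B: M = m − 5 log₁₀ d + 5 = 12.18 − 5·0.6615 + 5 = 13.872
ΔM = M_A − M_B = 14.037 − (13.872) = 0.165; smaller M is more luminous → Star B.
L ratio = 10^(0.4 |ΔM|) = 10^0.066 = 1.164

Star B is more luminous, by a factor of 1.16.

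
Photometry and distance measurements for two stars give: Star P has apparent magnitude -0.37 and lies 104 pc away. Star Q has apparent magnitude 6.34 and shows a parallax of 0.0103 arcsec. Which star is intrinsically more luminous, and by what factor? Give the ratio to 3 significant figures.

Star P: M = m − 5 log₁₀ d + 5 = -0.37 − 5·2.0170 + 5 = -5.455
Star Q: d = 1/p = 1/0.0103″ = 97.09 pc
Star Q: M = m − 5 log₁₀ d + 5 = 6.34 − 5·1.9872 + 5 = 1.404
ΔM = M_P − M_Q = -5.455 − (1.404) = -6.859; smaller M is more luminous → Star P.
L ratio = 10^(0.4 |ΔM|) = 10^2.744 = 554.3

Star P is more luminous, by a factor of 554.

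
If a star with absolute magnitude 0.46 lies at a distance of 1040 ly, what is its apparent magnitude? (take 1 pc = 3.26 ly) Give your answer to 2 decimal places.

m ≈ 7.98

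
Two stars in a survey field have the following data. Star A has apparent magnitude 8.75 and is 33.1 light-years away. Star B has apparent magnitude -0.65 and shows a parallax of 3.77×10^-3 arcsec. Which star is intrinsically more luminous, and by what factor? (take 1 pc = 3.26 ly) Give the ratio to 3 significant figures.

Star B is more luminous, by a factor of 3.93×10^6.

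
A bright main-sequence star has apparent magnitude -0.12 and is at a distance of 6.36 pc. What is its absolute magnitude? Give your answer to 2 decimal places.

M ≈ 0.86

5 log₁₀(d/10 pc) = 5 log₁₀(6.360) − 5 = -0.983
M = m − 5 log₁₀(d/10) = -0.12 + 0.983 = 0.863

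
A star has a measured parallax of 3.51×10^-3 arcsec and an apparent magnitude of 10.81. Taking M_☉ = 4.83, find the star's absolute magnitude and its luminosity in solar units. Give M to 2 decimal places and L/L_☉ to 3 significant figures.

d = 1/p = 1/3.51×10^-3″ = 284.9 pc
M = m − 5 log₁₀ d + 5 = 10.81 − 5·2.4547 + 5 = 3.537
M − M_☉ = 3.537 − 4.83 = -1.293
L/L_☉ = 10^(−0.4 × -1.293) = 3.291

M ≈ 3.54; L/L_☉ ≈ 3.29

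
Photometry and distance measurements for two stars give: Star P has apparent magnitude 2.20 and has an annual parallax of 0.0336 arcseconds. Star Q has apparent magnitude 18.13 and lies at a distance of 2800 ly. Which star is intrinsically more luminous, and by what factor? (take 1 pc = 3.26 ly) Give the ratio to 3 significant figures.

Star P is more luminous, by a factor of 2830.

Star P: d = 1/p = 1/0.0336″ = 29.76 pc
Star P: M = m − 5 log₁₀ d + 5 = 2.20 − 5·1.4737 + 5 = -0.168
Star Q: d = 2800 ly / 3.26 = 858.9 pc
Star Q: M = m − 5 log₁₀ d + 5 = 18.13 − 5·2.9339 + 5 = 8.460
ΔM = M_P − M_Q = -0.168 − (8.460) = -8.629; smaller M is more luminous → Star P.
L ratio = 10^(0.4 |ΔM|) = 10^3.451 = 2828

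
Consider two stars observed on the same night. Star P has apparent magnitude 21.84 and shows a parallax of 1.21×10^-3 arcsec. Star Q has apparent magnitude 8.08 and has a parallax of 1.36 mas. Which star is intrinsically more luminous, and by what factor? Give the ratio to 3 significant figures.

Star P: d = 1/p = 1/1.21×10^-3″ = 826.4 pc
Star P: M = m − 5 log₁₀ d + 5 = 21.84 − 5·2.9172 + 5 = 12.254
Star Q: p = 1.36 mas = 1.36×10^-3″ → d = 1/p = 735.3 pc
Star Q: M = m − 5 log₁₀ d + 5 = 8.08 − 5·2.8665 + 5 = -1.252
ΔM = M_P − M_Q = 12.254 − (-1.252) = 13.506; smaller M is more luminous → Star Q.
L ratio = 10^(0.4 |ΔM|) = 10^5.402 = 252600

Star Q is more luminous, by a factor of 253000.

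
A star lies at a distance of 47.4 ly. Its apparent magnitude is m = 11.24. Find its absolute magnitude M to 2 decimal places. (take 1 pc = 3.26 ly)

M ≈ 10.43

d = 47.4 ly / 3.26 = 14.54 pc
5 log₁₀(d/10 pc) = 5 log₁₀(14.54) − 5 = 0.813
M = m − 5 log₁₀(d/10) = 11.24 − 0.813 = 10.427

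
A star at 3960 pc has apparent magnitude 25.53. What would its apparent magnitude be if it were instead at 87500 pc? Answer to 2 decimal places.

m ≈ 32.25

Flux ∝ 1/d², so Δm = 5 log₁₀(d₂/d₁) = 5 log₁₀(87500/3960) = 6.722
m₂ = m₁ + Δm = 25.53 + (6.722) = 32.252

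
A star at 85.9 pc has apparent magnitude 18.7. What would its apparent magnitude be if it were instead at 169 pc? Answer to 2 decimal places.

Flux ∝ 1/d², so Δm = 5 log₁₀(d₂/d₁) = 5 log₁₀(169/85.9) = 1.469
m₂ = m₁ + Δm = 18.7 + (1.469) = 20.169

m ≈ 20.17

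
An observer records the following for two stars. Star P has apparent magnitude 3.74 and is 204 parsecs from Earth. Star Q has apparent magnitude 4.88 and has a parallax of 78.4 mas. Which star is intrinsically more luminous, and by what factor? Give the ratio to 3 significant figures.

Star P: M = m − 5 log₁₀ d + 5 = 3.74 − 5·2.3096 + 5 = -2.808
Star Q: p = 78.4 mas = 0.0784″ → d = 1/p = 12.76 pc
Star Q: M = m − 5 log₁₀ d + 5 = 4.88 − 5·1.1057 + 5 = 4.352
ΔM = M_P − M_Q = -2.808 − (4.352) = -7.160; smaller M is more luminous → Star P.
L ratio = 10^(0.4 |ΔM|) = 10^2.864 = 731.0

Star P is more luminous, by a factor of 731.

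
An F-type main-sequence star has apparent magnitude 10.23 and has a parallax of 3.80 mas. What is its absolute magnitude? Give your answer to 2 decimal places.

p = 3.80 mas = 3.80×10^-3″ → d = 1/p = 263.2 pc
5 log₁₀(d/10 pc) = 5 log₁₀(263.2) − 5 = 7.101
M = m − 5 log₁₀(d/10) = 10.23 − 7.101 = 3.129

M ≈ 3.13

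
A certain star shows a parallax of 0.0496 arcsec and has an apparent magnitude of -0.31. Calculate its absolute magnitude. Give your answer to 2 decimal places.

d = 1/p = 1/0.0496″ = 20.16 pc
5 log₁₀(d/10 pc) = 5 log₁₀(20.16) − 5 = 1.523
M = m − 5 log₁₀(d/10) = -0.31 − 1.523 = -1.833

M ≈ -1.83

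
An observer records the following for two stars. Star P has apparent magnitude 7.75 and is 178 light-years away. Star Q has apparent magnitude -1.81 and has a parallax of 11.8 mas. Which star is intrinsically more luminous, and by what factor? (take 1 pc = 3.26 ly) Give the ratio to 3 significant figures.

Star Q is more luminous, by a factor of 16100.

Star P: d = 178 ly / 3.26 = 54.60 pc
Star P: M = m − 5 log₁₀ d + 5 = 7.75 − 5·1.7372 + 5 = 4.064
Star Q: p = 11.8 mas = 0.0118″ → d = 1/p = 84.75 pc
Star Q: M = m − 5 log₁₀ d + 5 = -1.81 − 5·1.9281 + 5 = -6.451
ΔM = M_P − M_Q = 4.064 − (-6.451) = 10.515; smaller M is more luminous → Star Q.
L ratio = 10^(0.4 |ΔM|) = 10^4.206 = 16060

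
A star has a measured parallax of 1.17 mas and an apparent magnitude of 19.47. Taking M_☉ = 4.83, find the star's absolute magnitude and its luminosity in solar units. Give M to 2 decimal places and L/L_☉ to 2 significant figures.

M ≈ 9.81; L/L_☉ ≈ 0.010

d = 1/p = 1000/1.17 mas = 854.7 pc
M = m − 5 log₁₀ d + 5 = 19.47 − 5·2.9318 + 5 = 9.811
M − M_☉ = 9.811 − 4.83 = 4.981
L/L_☉ = 10^(−0.4 × 4.981) = 0.01018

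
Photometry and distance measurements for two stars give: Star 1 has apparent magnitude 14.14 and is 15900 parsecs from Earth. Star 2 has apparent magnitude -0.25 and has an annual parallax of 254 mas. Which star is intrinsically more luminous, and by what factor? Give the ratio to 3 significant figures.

Star 1: M = m − 5 log₁₀ d + 5 = 14.14 − 5·4.2014 + 5 = -1.867
Star 2: p = 254 mas = 0.254″ → d = 1/p = 3.937 pc
Star 2: M = m − 5 log₁₀ d + 5 = -0.25 − 5·0.5952 + 5 = 1.774
ΔM = M_1 − M_2 = -1.867 − (1.774) = -3.641; smaller M is more luminous → Star 1.
L ratio = 10^(0.4 |ΔM|) = 10^1.456 = 28.61

Star 1 is more luminous, by a factor of 28.6.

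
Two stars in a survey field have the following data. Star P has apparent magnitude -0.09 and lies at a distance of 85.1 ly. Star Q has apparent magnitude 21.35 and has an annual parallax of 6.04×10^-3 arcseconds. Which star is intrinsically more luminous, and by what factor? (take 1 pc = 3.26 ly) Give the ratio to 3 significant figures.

Star P is more luminous, by a factor of 9.36×10^6.

Star P: d = 85.1 ly / 3.26 = 26.10 pc
Star P: M = m − 5 log₁₀ d + 5 = -0.09 − 5·1.4167 + 5 = -2.174
Star Q: d = 1/p = 1/6.04×10^-3″ = 165.6 pc
Star Q: M = m − 5 log₁₀ d + 5 = 21.35 − 5·2.2190 + 5 = 15.255
ΔM = M_P − M_Q = -2.174 − (15.255) = -17.429; smaller M is more luminous → Star P.
L ratio = 10^(0.4 |ΔM|) = 10^6.971 = 9.365×10^6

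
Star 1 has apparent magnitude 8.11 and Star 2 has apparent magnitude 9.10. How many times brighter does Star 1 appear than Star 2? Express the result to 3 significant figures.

Magnitude difference = -0.99
Flux ratio = 10^(−0.4 Δm) = 10^(−0.4 × -0.99) = 10^0.396 = 2.489

2.49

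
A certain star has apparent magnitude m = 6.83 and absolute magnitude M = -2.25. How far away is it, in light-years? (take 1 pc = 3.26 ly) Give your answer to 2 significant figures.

μ = m − M = 9.080
m − M = 5 log₁₀ d − 5
log₁₀ d = (m − M)/5 + 1 = 2.8160
d = 10^2.8160 = 654.6 pc
= 2134 ly

d ≈ 2100 ly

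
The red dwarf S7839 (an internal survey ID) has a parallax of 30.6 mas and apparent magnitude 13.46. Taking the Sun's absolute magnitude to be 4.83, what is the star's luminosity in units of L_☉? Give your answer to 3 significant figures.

d = 1/p = 1000/30.6 mas = 32.68 pc
M = m − 5 log₁₀ d + 5 = 13.46 − 5·1.5143 + 5 = 10.889
M − M_☉ = 10.889 − 4.83 = 6.059
L/L_☉ = 10^(−0.4 × 6.059) = 3.772×10^-3

L/L_☉ ≈ 3.77×10^-3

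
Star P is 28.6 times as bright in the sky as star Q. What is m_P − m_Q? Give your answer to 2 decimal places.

m_P − m_Q ≈ -3.64

Pogson: Δm = −2.5 log₁₀(ratio) = −2.5 log₁₀(28.6) = −2.5 × 1.4564 = -3.641
Star P is brighter, so it has the smaller magnitude: the difference is negative.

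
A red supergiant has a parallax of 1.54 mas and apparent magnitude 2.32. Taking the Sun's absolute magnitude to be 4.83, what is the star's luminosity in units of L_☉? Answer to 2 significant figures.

d = 1/p = 1000/1.54 mas = 649.4 pc
M = m − 5 log₁₀ d + 5 = 2.32 − 5·2.8125 + 5 = -6.742
M − M_☉ = -6.742 − 4.83 = -11.572
L/L_☉ = 10^(−0.4 × -11.572) = 42560

L/L_☉ ≈ 43000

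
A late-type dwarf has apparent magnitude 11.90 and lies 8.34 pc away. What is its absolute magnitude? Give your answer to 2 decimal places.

M ≈ 12.29

5 log₁₀(d/10 pc) = 5 log₁₀(8.340) − 5 = -0.394
M = m − 5 log₁₀(d/10) = 11.90 + 0.394 = 12.294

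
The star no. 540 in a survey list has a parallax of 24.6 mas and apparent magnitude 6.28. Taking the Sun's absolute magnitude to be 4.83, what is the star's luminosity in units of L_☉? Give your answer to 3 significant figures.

L/L_☉ ≈ 4.35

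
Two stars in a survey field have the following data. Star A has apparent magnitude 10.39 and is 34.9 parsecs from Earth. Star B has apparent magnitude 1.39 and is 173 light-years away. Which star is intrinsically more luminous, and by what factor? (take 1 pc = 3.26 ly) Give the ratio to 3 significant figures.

Star B is more luminous, by a factor of 9200.

Star A: M = m − 5 log₁₀ d + 5 = 10.39 − 5·1.5428 + 5 = 7.676
Star B: d = 173 ly / 3.26 = 53.07 pc
Star B: M = m − 5 log₁₀ d + 5 = 1.39 − 5·1.7248 + 5 = -2.234
ΔM = M_A − M_B = 7.676 − (-2.234) = 9.910; smaller M is more luminous → Star B.
L ratio = 10^(0.4 |ΔM|) = 10^3.964 = 9205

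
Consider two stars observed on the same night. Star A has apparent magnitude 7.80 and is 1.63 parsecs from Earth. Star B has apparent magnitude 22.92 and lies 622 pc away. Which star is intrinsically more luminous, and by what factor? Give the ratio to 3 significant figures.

Star A is more luminous, by a factor of 7.67.

Star A: M = m − 5 log₁₀ d + 5 = 7.80 − 5·0.2122 + 5 = 11.739
Star B: M = m − 5 log₁₀ d + 5 = 22.92 − 5·2.7938 + 5 = 13.951
ΔM = M_A − M_B = 11.739 − (13.951) = -2.212; smaller M is more luminous → Star A.
L ratio = 10^(0.4 |ΔM|) = 10^0.885 = 7.670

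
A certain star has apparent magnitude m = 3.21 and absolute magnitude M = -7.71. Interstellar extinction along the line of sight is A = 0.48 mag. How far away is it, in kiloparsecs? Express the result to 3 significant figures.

d ≈ 1.22 kpc

m − M = 5 log₁₀(d/10 pc) + A  ⇒  3.21 − (-7.71) − 0.48 = 5 log₁₀(d/10)
10.440 = 5 log₁₀(d/10)
log₁₀ d = (m − M − A)/5 + 1 = 3.0880
d = 10^3.0880 = 1225 pc
= 1.225 kpc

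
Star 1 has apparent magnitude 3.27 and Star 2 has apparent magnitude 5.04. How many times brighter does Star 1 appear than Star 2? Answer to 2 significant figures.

5.1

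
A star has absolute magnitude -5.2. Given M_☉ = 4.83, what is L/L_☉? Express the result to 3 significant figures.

M − M_☉ = -5.2 − 4.83 = -10.030
L/L_☉ = 10^(−0.4 (M − M_☉)) = 10^4.012 = 10280

L/L_☉ ≈ 10300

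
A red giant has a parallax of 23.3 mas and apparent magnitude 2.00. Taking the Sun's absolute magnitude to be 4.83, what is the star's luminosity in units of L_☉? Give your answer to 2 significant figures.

L/L_☉ ≈ 250

d = 1/p = 1000/23.3 mas = 42.92 pc
M = m − 5 log₁₀ d + 5 = 2.00 − 5·1.6326 + 5 = -1.163
M − M_☉ = -1.163 − 4.83 = -5.993
L/L_☉ = 10^(−0.4 × -5.993) = 249.6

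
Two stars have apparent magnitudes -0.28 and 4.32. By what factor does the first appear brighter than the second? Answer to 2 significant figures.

69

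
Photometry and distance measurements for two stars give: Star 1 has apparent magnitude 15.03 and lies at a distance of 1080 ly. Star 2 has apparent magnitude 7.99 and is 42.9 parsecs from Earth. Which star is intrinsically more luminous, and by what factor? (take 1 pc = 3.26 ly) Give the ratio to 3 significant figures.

Star 1: d = 1080 ly / 3.26 = 331.3 pc
Star 1: M = m − 5 log₁₀ d + 5 = 15.03 − 5·2.5202 + 5 = 7.429
Star 2: M = m − 5 log₁₀ d + 5 = 7.99 − 5·1.6325 + 5 = 4.828
ΔM = M_1 − M_2 = 7.429 − (4.828) = 2.601; smaller M is more luminous → Star 2.
L ratio = 10^(0.4 |ΔM|) = 10^1.041 = 10.98

Star 2 is more luminous, by a factor of 11.0.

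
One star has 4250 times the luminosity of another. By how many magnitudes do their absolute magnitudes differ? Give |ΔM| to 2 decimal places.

|ΔM| ≈ 9.07

Pogson: ΔM = −2.5 log₁₀(ratio) = −2.5 log₁₀(4250) = −2.5 × 3.6284 = -9.071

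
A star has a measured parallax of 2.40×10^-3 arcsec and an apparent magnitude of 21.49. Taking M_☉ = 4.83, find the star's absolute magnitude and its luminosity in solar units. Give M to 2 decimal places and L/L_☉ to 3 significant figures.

M ≈ 13.39; L/L_☉ ≈ 3.76×10^-4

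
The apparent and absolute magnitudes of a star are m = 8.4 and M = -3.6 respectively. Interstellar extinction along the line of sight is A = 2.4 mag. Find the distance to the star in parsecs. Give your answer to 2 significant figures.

m − M = 5 log₁₀(d/10 pc) + A  ⇒  8.4 − (-3.6) − 2.4 = 5 log₁₀(d/10)
9.600 = 5 log₁₀(d/10)
log₁₀ d = (m − M − A)/5 + 1 = 2.9200
d = 10^2.9200 = 831.8 pc

d ≈ 830 pc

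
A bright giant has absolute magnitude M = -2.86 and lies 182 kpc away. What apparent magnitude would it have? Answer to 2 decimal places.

m ≈ 18.44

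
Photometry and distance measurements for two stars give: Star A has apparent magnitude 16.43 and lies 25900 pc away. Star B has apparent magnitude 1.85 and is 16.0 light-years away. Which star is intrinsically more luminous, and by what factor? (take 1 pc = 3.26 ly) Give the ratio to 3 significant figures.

Star A is more luminous, by a factor of 41.0.

Star A: M = m − 5 log₁₀ d + 5 = 16.43 − 5·4.4133 + 5 = -0.636
Star B: d = 16.0 ly / 3.26 = 4.908 pc
Star B: M = m − 5 log₁₀ d + 5 = 1.85 − 5·0.6909 + 5 = 3.395
ΔM = M_A − M_B = -0.636 − (3.395) = -4.032; smaller M is more luminous → Star A.
L ratio = 10^(0.4 |ΔM|) = 10^1.613 = 41.00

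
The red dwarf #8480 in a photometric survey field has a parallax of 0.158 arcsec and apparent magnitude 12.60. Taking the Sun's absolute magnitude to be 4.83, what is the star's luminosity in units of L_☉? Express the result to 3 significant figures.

L/L_☉ ≈ 3.12×10^-4

d = 1/p = 1/0.158″ = 6.329 pc
M = m − 5 log₁₀ d + 5 = 12.60 − 5·0.8013 + 5 = 13.593
M − M_☉ = 13.593 − 4.83 = 8.763
L/L_☉ = 10^(−0.4 × 8.763) = 3.124×10^-4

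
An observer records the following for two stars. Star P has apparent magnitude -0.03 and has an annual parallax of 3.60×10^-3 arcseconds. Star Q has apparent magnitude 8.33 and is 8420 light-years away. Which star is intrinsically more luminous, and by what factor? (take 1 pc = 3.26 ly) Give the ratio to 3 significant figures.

Star P is more luminous, by a factor of 25.5.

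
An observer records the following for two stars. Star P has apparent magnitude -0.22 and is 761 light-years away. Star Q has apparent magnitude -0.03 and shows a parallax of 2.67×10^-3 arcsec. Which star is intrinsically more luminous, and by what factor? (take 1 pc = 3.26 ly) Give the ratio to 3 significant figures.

Star Q is more luminous, by a factor of 2.16.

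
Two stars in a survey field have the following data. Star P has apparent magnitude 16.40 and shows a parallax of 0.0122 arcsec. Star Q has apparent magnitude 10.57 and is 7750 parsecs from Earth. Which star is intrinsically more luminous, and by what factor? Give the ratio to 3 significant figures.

Star Q is more luminous, by a factor of 1.92×10^6.

Star P: d = 1/p = 1/0.0122″ = 81.97 pc
Star P: M = m − 5 log₁₀ d + 5 = 16.40 − 5·1.9136 + 5 = 11.832
Star Q: M = m − 5 log₁₀ d + 5 = 10.57 − 5·3.8893 + 5 = -3.877
ΔM = M_P − M_Q = 11.832 − (-3.877) = 15.708; smaller M is more luminous → Star Q.
L ratio = 10^(0.4 |ΔM|) = 10^6.283 = 1.920×10^6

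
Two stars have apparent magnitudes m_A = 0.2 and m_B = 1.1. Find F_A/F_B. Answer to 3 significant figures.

F_A/F_B ≈ 2.29

Δm = 0.2 − (1.1) = -0.9
Flux ratio = 10^(−0.4 Δm) = 10^(−0.4 × -0.9) = 10^0.360 = 2.291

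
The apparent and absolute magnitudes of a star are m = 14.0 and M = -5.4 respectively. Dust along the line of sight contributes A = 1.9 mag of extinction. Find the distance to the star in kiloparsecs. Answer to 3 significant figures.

d ≈ 31.6 kpc

m − M = 5 log₁₀(d/10 pc) + A  ⇒  14.0 − (-5.4) − 1.9 = 5 log₁₀(d/10)
17.500 = 5 log₁₀(d/10)
log₁₀ d = (m − M − A)/5 + 1 = 4.5000
d = 10^4.5000 = 31620 pc
= 31.62 kpc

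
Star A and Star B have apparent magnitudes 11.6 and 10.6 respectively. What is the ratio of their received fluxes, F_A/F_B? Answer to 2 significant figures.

F_A/F_B ≈ 0.40

Magnitude difference = 1.0
Flux ratio = 10^(−0.4 Δm) = 10^(−0.4 × 1.0) = 10^-0.400 = 0.3981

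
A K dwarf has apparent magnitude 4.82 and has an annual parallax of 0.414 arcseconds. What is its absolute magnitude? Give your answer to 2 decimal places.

M ≈ 7.91

d = 1/p = 1/0.414″ = 2.415 pc
5 log₁₀(d/10 pc) = 5 log₁₀(2.415) − 5 = -3.085
M = m − 5 log₁₀(d/10) = 4.82 + 3.085 = 7.905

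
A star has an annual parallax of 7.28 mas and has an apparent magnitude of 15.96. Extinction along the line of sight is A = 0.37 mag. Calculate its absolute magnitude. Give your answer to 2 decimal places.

p = 7.28 mas = 7.28×10^-3″ → d = 1/p = 137.4 pc
5 log₁₀(d/10 pc) = 5 log₁₀(137.4) − 5 = 5.689
M = m − 5 log₁₀(d/10) − A = 15.96 − 5.689 − 0.37 = 9.901

M ≈ 9.90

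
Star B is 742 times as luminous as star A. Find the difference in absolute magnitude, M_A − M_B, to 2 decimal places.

M_A − M_B ≈ 7.18

Pogson: ΔM = −2.5 log₁₀(ratio) = −2.5 log₁₀(742) = −2.5 × 2.8704 = -7.176
Star B is brighter so has the smaller magnitude: M_A − M_B is positive.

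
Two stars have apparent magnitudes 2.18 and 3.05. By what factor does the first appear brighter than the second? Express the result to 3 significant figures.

2.23

Magnitude difference = -0.87
Flux ratio = 10^(−0.4 Δm) = 10^(−0.4 × -0.87) = 10^0.348 = 2.228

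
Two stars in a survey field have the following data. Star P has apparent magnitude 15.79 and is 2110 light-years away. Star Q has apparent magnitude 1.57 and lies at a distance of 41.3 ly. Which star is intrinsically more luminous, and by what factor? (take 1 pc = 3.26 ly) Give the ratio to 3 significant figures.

Star Q is more luminous, by a factor of 187.

Star P: d = 2110 ly / 3.26 = 647.2 pc
Star P: M = m − 5 log₁₀ d + 5 = 15.79 − 5·2.8111 + 5 = 6.735
Star Q: d = 41.3 ly / 3.26 = 12.67 pc
Star Q: M = m − 5 log₁₀ d + 5 = 1.57 − 5·1.1027 + 5 = 1.056
ΔM = M_P − M_Q = 6.735 − (1.056) = 5.678; smaller M is more luminous → Star Q.
L ratio = 10^(0.4 |ΔM|) = 10^2.271 = 186.8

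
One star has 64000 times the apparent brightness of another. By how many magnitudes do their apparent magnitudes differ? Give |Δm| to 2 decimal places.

|Δm| ≈ 12.02

Pogson: Δm = −2.5 log₁₀(ratio) = −2.5 log₁₀(64000) = −2.5 × 4.8062 = -12.015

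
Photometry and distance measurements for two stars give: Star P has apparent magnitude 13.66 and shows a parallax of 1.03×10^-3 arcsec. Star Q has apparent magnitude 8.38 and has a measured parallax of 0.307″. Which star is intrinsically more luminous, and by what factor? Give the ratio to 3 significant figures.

Star P: d = 1/p = 1/1.03×10^-3″ = 970.9 pc
Star P: M = m − 5 log₁₀ d + 5 = 13.66 − 5·2.9872 + 5 = 3.724
Star Q: d = 1/p = 1/0.307″ = 3.257 pc
Star Q: M = m − 5 log₁₀ d + 5 = 8.38 − 5·0.5129 + 5 = 10.816
ΔM = M_P − M_Q = 3.724 − (10.816) = -7.092; smaller M is more luminous → Star P.
L ratio = 10^(0.4 |ΔM|) = 10^2.837 = 686.4

Star P is more luminous, by a factor of 686.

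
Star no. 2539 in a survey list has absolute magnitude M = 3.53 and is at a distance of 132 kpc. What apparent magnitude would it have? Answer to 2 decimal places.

d = 132 kpc = 132000 pc
m = M + 5 log₁₀ d − 5 = 3.53 + 5·5.1206 − 5 = 24.133

m ≈ 24.13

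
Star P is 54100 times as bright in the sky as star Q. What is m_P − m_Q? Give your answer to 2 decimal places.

m_P − m_Q ≈ -11.83

Pogson: Δm = −2.5 log₁₀(ratio) = −2.5 log₁₀(54100) = −2.5 × 4.7332 = -11.833
Star P is brighter, so it has the smaller magnitude: the difference is negative.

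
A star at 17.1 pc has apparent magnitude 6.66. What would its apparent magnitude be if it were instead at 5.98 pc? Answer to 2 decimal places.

m ≈ 4.38

Flux ∝ 1/d², so Δm = 5 log₁₀(d₂/d₁) = 5 log₁₀(5.98/17.1) = -2.281
m₂ = m₁ + Δm = 6.66 + (-2.281) = 4.379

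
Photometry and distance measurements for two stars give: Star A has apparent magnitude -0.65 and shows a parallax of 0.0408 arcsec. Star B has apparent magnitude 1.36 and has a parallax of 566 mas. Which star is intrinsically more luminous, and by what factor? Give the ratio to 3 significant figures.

Star A: d = 1/p = 1/0.0408″ = 24.51 pc
Star A: M = m − 5 log₁₀ d + 5 = -0.65 − 5·1.3893 + 5 = -2.597
Star B: p = 566 mas = 0.566″ → d = 1/p = 1.767 pc
Star B: M = m − 5 log₁₀ d + 5 = 1.36 − 5·0.2472 + 5 = 5.124
ΔM = M_A − M_B = -2.597 − (5.124) = -7.721; smaller M is more luminous → Star A.
L ratio = 10^(0.4 |ΔM|) = 10^3.088 = 1225

Star A is more luminous, by a factor of 1230.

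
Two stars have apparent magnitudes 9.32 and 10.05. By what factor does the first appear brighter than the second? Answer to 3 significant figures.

Δm = 9.32 − (10.05) = -0.73
Flux ratio = 10^(−0.4 Δm) = 10^(−0.4 × -0.73) = 10^0.292 = 1.959

1.96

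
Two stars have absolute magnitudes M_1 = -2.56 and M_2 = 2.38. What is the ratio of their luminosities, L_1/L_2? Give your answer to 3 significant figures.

L_1/L_2 ≈ 94.6

ΔM = M_1 − M_2 = -4.94
L_1/L_2 = 10^(−0.4 ΔM) = 10^1.976 = 94.62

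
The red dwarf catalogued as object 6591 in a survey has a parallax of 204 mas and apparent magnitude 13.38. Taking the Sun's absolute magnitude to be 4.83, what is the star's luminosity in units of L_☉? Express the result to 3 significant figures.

d = 1/p = 1000/204 mas = 4.902 pc
M = m − 5 log₁₀ d + 5 = 13.38 − 5·0.6904 + 5 = 14.928
M − M_☉ = 14.928 − 4.83 = 10.098
L/L_☉ = 10^(−0.4 × 10.098) = 9.136×10^-5

L/L_☉ ≈ 9.14×10^-5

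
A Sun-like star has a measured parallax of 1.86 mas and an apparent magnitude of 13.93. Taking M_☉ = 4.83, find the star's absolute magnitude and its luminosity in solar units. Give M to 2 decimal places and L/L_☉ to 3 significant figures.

M ≈ 5.28; L/L_☉ ≈ 0.662

d = 1/p = 1000/1.86 mas = 537.6 pc
M = m − 5 log₁₀ d + 5 = 13.93 − 5·2.7305 + 5 = 5.278
M − M_☉ = 5.278 − 4.83 = 0.448
L/L_☉ = 10^(−0.4 × 0.448) = 0.6622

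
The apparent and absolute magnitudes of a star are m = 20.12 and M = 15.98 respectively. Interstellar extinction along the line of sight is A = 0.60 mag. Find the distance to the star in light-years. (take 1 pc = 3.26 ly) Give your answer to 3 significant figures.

d ≈ 166 ly

m − M = 5 log₁₀(d/10 pc) + A  ⇒  20.12 − (15.98) − 0.60 = 5 log₁₀(d/10)
3.540 = 5 log₁₀(d/10)
log₁₀ d = (m − M − A)/5 + 1 = 1.7080
d = 10^1.7080 = 51.05 pc
= 166.4 ly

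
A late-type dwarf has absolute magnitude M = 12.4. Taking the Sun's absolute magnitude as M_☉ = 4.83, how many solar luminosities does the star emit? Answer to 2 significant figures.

M − M_☉ = 12.4 − 4.83 = 7.570
L/L_☉ = 10^(−0.4 (M − M_☉)) = 10^-3.028 = 9.376×10^-4

L/L_☉ ≈ 9.4×10^-4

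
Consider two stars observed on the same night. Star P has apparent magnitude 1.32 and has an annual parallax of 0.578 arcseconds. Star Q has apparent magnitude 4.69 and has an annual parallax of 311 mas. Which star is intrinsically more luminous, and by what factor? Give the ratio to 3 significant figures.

Star P is more luminous, by a factor of 6.45.

Star P: d = 1/p = 1/0.578″ = 1.730 pc
Star P: M = m − 5 log₁₀ d + 5 = 1.32 − 5·0.2381 + 5 = 5.130
Star Q: p = 311 mas = 0.311″ → d = 1/p = 3.215 pc
Star Q: M = m − 5 log₁₀ d + 5 = 4.69 − 5·0.5072 + 5 = 7.154
ΔM = M_P − M_Q = 5.130 − (7.154) = -2.024; smaller M is more luminous → Star P.
L ratio = 10^(0.4 |ΔM|) = 10^0.810 = 6.452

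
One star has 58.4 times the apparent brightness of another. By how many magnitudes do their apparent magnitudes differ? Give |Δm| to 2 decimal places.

Pogson: Δm = −2.5 log₁₀(ratio) = −2.5 log₁₀(58.4) = −2.5 × 1.7664 = -4.416

|Δm| ≈ 4.42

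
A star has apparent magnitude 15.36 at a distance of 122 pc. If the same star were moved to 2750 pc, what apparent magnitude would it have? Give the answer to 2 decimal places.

Flux ∝ 1/d², so Δm = 5 log₁₀(d₂/d₁) = 5 log₁₀(2750/122) = 6.765
m₂ = m₁ + Δm = 15.36 + (6.765) = 22.125

m ≈ 22.12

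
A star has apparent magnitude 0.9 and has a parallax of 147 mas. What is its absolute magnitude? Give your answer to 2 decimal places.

p = 147 mas = 0.147″ → d = 1/p = 6.803 pc
5 log₁₀(d/10 pc) = 5 log₁₀(6.803) − 5 = -0.837
M = m − 5 log₁₀(d/10) = 0.9 + 0.837 = 1.737

M ≈ 1.74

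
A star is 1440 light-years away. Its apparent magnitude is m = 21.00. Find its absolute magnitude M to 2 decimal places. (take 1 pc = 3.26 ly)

M ≈ 12.77

d = 1440 ly / 3.26 = 441.7 pc
5 log₁₀(d/10 pc) = 5 log₁₀(441.7) − 5 = 8.226
M = m − 5 log₁₀(d/10) = 21.00 − 8.226 = 12.774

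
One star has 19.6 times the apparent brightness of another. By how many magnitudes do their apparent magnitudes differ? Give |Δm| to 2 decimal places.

Pogson: Δm = −2.5 log₁₀(ratio) = −2.5 log₁₀(19.6) = −2.5 × 1.2923 = -3.231

|Δm| ≈ 3.23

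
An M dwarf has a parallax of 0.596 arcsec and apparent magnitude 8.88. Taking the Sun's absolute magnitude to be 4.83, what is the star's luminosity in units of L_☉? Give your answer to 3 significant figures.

d = 1/p = 1/0.596″ = 1.678 pc
M = m − 5 log₁₀ d + 5 = 8.88 − 5·0.2248 + 5 = 12.756
M − M_☉ = 12.756 − 4.83 = 7.926
L/L_☉ = 10^(−0.4 × 7.926) = 6.753×10^-4

L/L_☉ ≈ 6.75×10^-4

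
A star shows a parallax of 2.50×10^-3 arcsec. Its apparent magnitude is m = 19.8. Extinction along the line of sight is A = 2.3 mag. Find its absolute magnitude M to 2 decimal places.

M ≈ 9.49

d = 1/p = 1/2.50×10^-3″ = 400.0 pc
5 log₁₀(d/10 pc) = 5 log₁₀(400.0) − 5 = 8.010
M = m − 5 log₁₀(d/10) − A = 19.8 − 8.010 − 2.3 = 9.490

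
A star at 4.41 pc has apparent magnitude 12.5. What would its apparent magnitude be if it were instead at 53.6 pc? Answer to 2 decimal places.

Flux ∝ 1/d², so Δm = 5 log₁₀(d₂/d₁) = 5 log₁₀(53.6/4.41) = 5.424
m₂ = m₁ + Δm = 12.5 + (5.424) = 17.924

m ≈ 17.92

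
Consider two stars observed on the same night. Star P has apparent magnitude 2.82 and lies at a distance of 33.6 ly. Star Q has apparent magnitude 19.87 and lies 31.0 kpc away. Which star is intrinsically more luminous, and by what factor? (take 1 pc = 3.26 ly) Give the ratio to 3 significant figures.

Star Q is more luminous, by a factor of 1.37.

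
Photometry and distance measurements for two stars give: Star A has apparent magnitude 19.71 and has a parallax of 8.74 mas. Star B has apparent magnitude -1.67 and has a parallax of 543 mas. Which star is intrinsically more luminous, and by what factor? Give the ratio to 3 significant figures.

Star B is more luminous, by a factor of 92300.

Star A: p = 8.74 mas = 8.74×10^-3″ → d = 1/p = 114.4 pc
Star A: M = m − 5 log₁₀ d + 5 = 19.71 − 5·2.0585 + 5 = 14.418
Star B: p = 543 mas = 0.543″ → d = 1/p = 1.842 pc
Star B: M = m − 5 log₁₀ d + 5 = -1.67 − 5·0.2652 + 5 = 2.004
ΔM = M_A − M_B = 14.418 − (2.004) = 12.414; smaller M is more luminous → Star B.
L ratio = 10^(0.4 |ΔM|) = 10^4.965 = 92350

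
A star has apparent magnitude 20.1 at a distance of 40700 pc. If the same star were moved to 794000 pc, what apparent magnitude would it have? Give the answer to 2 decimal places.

m ≈ 26.55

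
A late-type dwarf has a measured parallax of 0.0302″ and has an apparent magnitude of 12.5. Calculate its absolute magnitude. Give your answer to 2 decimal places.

d = 1/p = 1/0.0302″ = 33.11 pc
5 log₁₀(d/10 pc) = 5 log₁₀(33.11) − 5 = 2.600
M = m − 5 log₁₀(d/10) = 12.5 − 2.600 = 9.900

M ≈ 9.90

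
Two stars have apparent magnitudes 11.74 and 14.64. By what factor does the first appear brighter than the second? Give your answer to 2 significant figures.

Δm = 11.74 − (14.64) = -2.90
Flux ratio = 10^(−0.4 Δm) = 10^(−0.4 × -2.90) = 10^1.160 = 14.45

14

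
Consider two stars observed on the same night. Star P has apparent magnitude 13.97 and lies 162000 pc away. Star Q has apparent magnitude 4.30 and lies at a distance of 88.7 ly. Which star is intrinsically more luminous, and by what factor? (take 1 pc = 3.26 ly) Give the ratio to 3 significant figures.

Star P: M = m − 5 log₁₀ d + 5 = 13.97 − 5·5.2095 + 5 = -7.078
Star Q: d = 88.7 ly / 3.26 = 27.21 pc
Star Q: M = m − 5 log₁₀ d + 5 = 4.30 − 5·1.4347 + 5 = 2.126
ΔM = M_P − M_Q = -7.078 − (2.126) = -9.204; smaller M is more luminous → Star P.
L ratio = 10^(0.4 |ΔM|) = 10^3.682 = 4804

Star P is more luminous, by a factor of 4800.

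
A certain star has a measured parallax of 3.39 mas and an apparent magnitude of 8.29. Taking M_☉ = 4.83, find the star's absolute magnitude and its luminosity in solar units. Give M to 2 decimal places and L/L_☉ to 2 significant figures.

M ≈ 0.94; L/L_☉ ≈ 36

d = 1/p = 1000/3.39 mas = 295.0 pc
M = m − 5 log₁₀ d + 5 = 8.29 − 5·2.4698 + 5 = 0.941
M − M_☉ = 0.941 − 4.83 = -3.889
L/L_☉ = 10^(−0.4 × -3.889) = 35.94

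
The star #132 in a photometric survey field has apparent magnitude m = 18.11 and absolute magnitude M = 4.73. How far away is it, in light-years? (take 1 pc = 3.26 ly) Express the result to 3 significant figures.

μ = m − M = 13.380
m − M = 5 log₁₀ d − 5
log₁₀ d = (m − M)/5 + 1 = 3.6760
d = 10^3.6760 = 4742 pc
= 15460 ly

d ≈ 15500 ly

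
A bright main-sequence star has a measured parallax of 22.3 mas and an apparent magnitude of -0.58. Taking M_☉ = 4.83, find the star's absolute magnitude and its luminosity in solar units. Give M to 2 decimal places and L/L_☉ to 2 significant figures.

M ≈ -3.84; L/L_☉ ≈ 2900

d = 1/p = 1000/22.3 mas = 44.84 pc
M = m − 5 log₁₀ d + 5 = -0.58 − 5·1.6517 + 5 = -3.838
M − M_☉ = -3.838 − 4.83 = -8.668
L/L_☉ = 10^(−0.4 × -8.668) = 2934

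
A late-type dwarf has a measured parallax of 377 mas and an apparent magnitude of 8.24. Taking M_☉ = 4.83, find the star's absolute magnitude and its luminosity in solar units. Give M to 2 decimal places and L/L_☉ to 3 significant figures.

d = 1/p = 1000/377 mas = 2.653 pc
M = m − 5 log₁₀ d + 5 = 8.24 − 5·0.4237 + 5 = 11.122
M − M_☉ = 11.122 − 4.83 = 6.292
L/L_☉ = 10^(−0.4 × 6.292) = 3.043×10^-3

M ≈ 11.12; L/L_☉ ≈ 3.04×10^-3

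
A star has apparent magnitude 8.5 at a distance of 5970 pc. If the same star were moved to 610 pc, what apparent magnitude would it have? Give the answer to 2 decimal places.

Flux ∝ 1/d², so Δm = 5 log₁₀(d₂/d₁) = 5 log₁₀(610/5970) = -4.953
m₂ = m₁ + Δm = 8.5 + (-4.953) = 3.547

m ≈ 3.55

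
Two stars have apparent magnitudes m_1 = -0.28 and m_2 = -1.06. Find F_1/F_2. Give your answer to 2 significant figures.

F_1/F_2 ≈ 0.49

Magnitude difference = 0.78
Flux ratio = 10^(−0.4 Δm) = 10^(−0.4 × 0.78) = 10^-0.312 = 0.4875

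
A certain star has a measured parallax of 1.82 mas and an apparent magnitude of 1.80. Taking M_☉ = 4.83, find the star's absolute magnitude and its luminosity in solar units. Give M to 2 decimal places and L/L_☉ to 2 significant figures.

M ≈ -6.90; L/L_☉ ≈ 49000

d = 1/p = 1000/1.82 mas = 549.5 pc
M = m − 5 log₁₀ d + 5 = 1.80 − 5·2.7399 + 5 = -6.900
M − M_☉ = -6.900 − 4.83 = -11.730
L/L_☉ = 10^(−0.4 × -11.730) = 49190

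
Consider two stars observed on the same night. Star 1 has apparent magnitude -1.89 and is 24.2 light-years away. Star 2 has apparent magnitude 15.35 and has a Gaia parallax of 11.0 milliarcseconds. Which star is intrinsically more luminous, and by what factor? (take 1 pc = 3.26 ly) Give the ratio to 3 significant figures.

Star 1 is more luminous, by a factor of 52500.

Star 1: d = 24.2 ly / 3.26 = 7.423 pc
Star 1: M = m − 5 log₁₀ d + 5 = -1.89 − 5·0.8706 + 5 = -1.243
Star 2: p = 11.0 mas = 0.0110″ → d = 1/p = 90.91 pc
Star 2: M = m − 5 log₁₀ d + 5 = 15.35 − 5·1.9586 + 5 = 10.557
ΔM = M_1 − M_2 = -1.243 − (10.557) = -11.800; smaller M is more luminous → Star 1.
L ratio = 10^(0.4 |ΔM|) = 10^4.720 = 52480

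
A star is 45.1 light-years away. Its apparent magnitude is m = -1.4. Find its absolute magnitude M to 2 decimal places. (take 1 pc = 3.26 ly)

M ≈ -2.10

d = 45.1 ly / 3.26 = 13.83 pc
5 log₁₀(d/10 pc) = 5 log₁₀(13.83) − 5 = 0.705
M = m − 5 log₁₀(d/10) = -1.4 − 0.705 = -2.105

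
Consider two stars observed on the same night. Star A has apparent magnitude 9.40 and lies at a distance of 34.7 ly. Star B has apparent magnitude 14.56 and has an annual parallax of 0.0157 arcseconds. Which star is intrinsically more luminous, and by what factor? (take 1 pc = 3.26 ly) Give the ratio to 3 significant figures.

Star A is more luminous, by a factor of 3.24.

Star A: d = 34.7 ly / 3.26 = 10.64 pc
Star A: M = m − 5 log₁₀ d + 5 = 9.40 − 5·1.0271 + 5 = 9.264
Star B: d = 1/p = 1/0.0157″ = 63.69 pc
Star B: M = m − 5 log₁₀ d + 5 = 14.56 − 5·1.8041 + 5 = 10.539
ΔM = M_A − M_B = 9.264 − (10.539) = -1.275; smaller M is more luminous → Star A.
L ratio = 10^(0.4 |ΔM|) = 10^0.510 = 3.236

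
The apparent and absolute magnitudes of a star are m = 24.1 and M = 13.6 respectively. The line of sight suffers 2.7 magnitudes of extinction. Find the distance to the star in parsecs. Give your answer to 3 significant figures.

m − M = 5 log₁₀(d/10 pc) + A  ⇒  24.1 − (13.6) − 2.7 = 5 log₁₀(d/10)
7.800 = 5 log₁₀(d/10)
log₁₀ d = (m − M − A)/5 + 1 = 2.5600
d = 10^2.5600 = 363.1 pc

d ≈ 363 pc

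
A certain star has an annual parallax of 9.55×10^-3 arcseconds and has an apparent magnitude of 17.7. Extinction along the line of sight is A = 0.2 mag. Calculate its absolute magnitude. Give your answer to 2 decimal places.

M ≈ 12.40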